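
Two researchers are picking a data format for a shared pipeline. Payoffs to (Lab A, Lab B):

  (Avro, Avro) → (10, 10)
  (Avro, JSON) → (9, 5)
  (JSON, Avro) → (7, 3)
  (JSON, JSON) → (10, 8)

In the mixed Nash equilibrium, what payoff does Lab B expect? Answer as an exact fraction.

Lab A mixes with probability p on Avro, chosen so Lab B is indifferent: 10p + 3(1−p) = 5p + 8(1−p) gives p = 1/2.
Lab B's expected payoff is 10·1/2 + 3·1/2 = 13/2.

13/2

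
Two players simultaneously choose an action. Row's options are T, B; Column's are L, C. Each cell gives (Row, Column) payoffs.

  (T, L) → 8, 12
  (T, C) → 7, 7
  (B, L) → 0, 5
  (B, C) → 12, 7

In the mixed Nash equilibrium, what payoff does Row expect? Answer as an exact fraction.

Column mixes with probability q on L, chosen so Row is indifferent: 8q + 7(1−q) = 0q + 12(1−q) gives q = 5/13.
Row's expected payoff (from either row, since indifferent) is 8·5/13 + 7·8/13 = 96/13.

96/13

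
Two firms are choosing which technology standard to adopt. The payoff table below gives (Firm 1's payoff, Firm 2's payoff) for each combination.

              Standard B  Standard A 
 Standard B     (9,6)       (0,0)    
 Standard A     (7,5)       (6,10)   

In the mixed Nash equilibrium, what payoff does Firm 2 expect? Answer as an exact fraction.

Firm 1 mixes with probability p on Standard B, chosen so Firm 2 is indifferent: 6p + 5(1−p) = 0p + 10(1−p) gives p = 5/11.
Firm 2's expected payoff is 6·5/11 + 5·6/11 = 60/11.

60/11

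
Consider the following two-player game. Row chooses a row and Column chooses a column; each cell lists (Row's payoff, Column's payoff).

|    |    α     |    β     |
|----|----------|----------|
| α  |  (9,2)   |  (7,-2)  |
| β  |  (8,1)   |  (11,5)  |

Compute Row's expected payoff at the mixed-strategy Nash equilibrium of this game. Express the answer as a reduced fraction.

43/5

Column mixes with probability q on α, chosen so Row is indifferent: 9q + 7(1−q) = 8q + 11(1−q) gives q = 4/5.
Row's expected payoff (from either row, since indifferent) is 9·4/5 + 7·1/5 = 43/5.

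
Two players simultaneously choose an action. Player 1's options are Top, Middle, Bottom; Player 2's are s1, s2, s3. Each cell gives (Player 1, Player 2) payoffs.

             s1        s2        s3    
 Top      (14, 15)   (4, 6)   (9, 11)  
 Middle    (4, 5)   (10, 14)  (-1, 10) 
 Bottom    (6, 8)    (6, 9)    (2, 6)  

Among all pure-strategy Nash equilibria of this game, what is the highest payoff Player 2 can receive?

15

(Top, s1) is a pure NE (Player 1: 14 ≥ 6; Player 2: 15 ≥ 11). Player 2 gets 15.
(Middle, s2) is a pure NE (Player 1: 10 ≥ 6; Player 2: 14 ≥ 10). Player 2 gets 14.
Every other cell has a profitable deviation for at least one player. Highest of {15, 14} is 15.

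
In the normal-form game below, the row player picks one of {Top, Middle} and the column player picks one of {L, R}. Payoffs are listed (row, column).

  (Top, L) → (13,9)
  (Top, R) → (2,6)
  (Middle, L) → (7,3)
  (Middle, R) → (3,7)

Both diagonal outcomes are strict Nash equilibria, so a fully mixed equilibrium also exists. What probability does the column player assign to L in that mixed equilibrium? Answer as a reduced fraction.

1/7

The column player's mix q on L must make the row player indifferent between Top and Middle.
The row player's payoff from Top: 13q + 2(1−q). From Middle: 7q + 3(1−q).
Set equal: 6q = 1(1−q) → q = 1/7.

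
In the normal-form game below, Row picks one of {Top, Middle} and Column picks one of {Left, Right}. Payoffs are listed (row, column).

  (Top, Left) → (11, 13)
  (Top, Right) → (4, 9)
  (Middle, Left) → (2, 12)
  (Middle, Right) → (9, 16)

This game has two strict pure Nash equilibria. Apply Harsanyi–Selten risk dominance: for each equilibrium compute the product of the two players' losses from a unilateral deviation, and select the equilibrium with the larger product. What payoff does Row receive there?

At (Top, Left): Row loses 11 − 2 = 9 by deviating; Column loses 13 − 9 = 4. Product = 9·4 = 36.
At (Middle, Right): Row loses 9 − 4 = 5 by deviating; Column loses 16 − 12 = 4. Product = 5·4 = 20.
36 > 20, so (Top, Left) is risk-dominant. Row's payoff there is 11.

11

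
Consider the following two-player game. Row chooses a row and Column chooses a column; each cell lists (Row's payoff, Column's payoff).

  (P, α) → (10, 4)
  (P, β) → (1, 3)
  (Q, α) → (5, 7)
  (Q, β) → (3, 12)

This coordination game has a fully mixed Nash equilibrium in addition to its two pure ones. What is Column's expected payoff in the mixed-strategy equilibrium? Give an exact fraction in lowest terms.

9/2

Row mixes with probability p on P, chosen so Column is indifferent: 4p + 7(1−p) = 3p + 12(1−p) gives p = 5/6.
Column's expected payoff is 4·5/6 + 7·1/6 = 9/2.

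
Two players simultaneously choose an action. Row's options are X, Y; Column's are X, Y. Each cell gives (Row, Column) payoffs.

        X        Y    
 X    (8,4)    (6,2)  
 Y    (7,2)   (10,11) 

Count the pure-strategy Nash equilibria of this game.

Both X: Row gets 8 (best alternative 7); Column gets 4 (best alternative 2). Neither deviates — NE.
Both Y: Row gets 10 (best alternative 6); Column gets 11 (best alternative 2). Neither deviates — NE.
(X, Y) is not a NE: Row would switch to Y (10 > 6).
No other cell survives both best-response checks, so there are 2 pure NE.

2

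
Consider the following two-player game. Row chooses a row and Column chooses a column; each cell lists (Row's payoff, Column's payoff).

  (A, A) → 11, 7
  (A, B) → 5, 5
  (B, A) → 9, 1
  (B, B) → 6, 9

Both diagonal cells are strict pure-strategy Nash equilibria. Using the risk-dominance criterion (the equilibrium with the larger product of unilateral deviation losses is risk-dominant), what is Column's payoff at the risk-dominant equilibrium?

9

At both A: Row loses 11 − 9 = 2 by deviating; Column loses 7 − 5 = 2. Product = 2·2 = 4.
At both B: Row loses 6 − 5 = 1 by deviating; Column loses 9 − 1 = 8. Product = 1·8 = 8.
8 > 4, so both B is risk-dominant. Column's payoff there is 9.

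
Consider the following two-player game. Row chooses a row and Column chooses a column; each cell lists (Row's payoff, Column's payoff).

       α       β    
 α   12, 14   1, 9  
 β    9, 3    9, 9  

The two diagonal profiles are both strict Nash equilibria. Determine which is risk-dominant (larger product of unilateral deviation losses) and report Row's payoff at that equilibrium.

9

At both α: Row loses 12 − 9 = 3 by deviating; Column loses 14 − 9 = 5. Product = 3·5 = 15.
At both β: Row loses 9 − 1 = 8 by deviating; Column loses 9 − 3 = 6. Product = 8·6 = 48.
48 > 15, so both β is risk-dominant. Row's payoff there is 9.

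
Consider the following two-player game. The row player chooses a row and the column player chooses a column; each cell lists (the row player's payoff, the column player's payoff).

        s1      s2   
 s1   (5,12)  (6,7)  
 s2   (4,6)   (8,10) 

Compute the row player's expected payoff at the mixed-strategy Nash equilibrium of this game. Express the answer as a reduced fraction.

16/3

The column player mixes with probability q on s1, chosen so the row player is indifferent: 5q + 6(1−q) = 4q + 8(1−q) gives q = 2/3.
The row player's expected payoff (from either row, since indifferent) is 5·2/3 + 6·1/3 = 16/3.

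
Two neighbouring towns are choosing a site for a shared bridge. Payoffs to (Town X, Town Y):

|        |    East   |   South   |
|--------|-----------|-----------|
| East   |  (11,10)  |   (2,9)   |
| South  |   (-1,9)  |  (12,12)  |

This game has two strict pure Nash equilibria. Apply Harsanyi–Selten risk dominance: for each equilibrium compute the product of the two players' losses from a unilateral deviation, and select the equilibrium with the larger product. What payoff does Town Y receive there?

At both East: Town X loses 11 − (-1) = 12 by deviating; Town Y loses 10 − 9 = 1. Product = 12·1 = 12.
At both South: Town X loses 12 − 2 = 10 by deviating; Town Y loses 12 − 9 = 3. Product = 10·3 = 30.
30 > 12, so both South is risk-dominant. Town Y's payoff there is 12.

12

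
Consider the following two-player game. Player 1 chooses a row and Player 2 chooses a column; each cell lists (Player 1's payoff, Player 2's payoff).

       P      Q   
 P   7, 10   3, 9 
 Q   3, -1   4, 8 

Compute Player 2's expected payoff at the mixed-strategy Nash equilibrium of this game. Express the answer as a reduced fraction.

89/10

Player 1 mixes with probability p on P, chosen so Player 2 is indifferent: 10p + (-1)(1−p) = 9p + 8(1−p) gives p = 9/10.
Player 2's expected payoff is 10·9/10 + (-1)·1/10 = 89/10.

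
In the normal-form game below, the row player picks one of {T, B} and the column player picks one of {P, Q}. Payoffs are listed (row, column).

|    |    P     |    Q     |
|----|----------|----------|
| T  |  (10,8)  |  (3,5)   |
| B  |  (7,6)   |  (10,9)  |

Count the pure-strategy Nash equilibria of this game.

2

(T, P): the row player gets 10 (best alternative 7); the column player gets 8 (best alternative 5). Neither deviates — NE.
(B, Q): the row player gets 10 (best alternative 3); the column player gets 9 (best alternative 6). Neither deviates — NE.
(B, P) is not a NE: the row player would switch to T (10 > 7).
No other cell survives both best-response checks, so there are 2 pure NE.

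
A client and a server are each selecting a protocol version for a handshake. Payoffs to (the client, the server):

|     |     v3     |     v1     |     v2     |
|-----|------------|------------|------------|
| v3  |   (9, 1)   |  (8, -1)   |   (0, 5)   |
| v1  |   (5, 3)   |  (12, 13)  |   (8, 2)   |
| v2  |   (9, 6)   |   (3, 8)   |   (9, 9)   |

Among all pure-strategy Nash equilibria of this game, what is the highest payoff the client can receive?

Both v1 is a pure NE (the client: 12 ≥ 8; the server: 13 ≥ 3). The client gets 12.
Both v2 is a pure NE (the client: 9 ≥ 8; the server: 9 ≥ 8). The client gets 9.
Every other cell has a profitable deviation for at least one player. Highest of {12, 9} is 12.

12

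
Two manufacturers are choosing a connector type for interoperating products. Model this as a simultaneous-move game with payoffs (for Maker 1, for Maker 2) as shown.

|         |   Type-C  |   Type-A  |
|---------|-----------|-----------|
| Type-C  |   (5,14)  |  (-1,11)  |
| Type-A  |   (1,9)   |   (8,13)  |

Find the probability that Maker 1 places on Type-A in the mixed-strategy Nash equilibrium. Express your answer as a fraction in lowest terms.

3/7

Maker 1's mix p on Type-C must make Maker 2 indifferent between Type-C and Type-A.
Maker 2's payoff from Type-C: 14p + 9(1−p). From Type-A: 11p + 13(1−p).
Set equal: 3p = 4(1−p) → p = 4/7.
Probability on Type-A is 1 − 4/7 = 3/7.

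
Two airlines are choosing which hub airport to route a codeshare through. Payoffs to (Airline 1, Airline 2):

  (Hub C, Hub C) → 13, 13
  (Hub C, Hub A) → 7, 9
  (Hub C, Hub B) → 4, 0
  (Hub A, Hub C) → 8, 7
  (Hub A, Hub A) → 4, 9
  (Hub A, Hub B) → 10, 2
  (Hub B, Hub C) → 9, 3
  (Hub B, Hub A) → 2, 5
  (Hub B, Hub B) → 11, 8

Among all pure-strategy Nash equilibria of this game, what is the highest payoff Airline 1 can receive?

Both Hub C is a pure NE (Airline 1: 13 ≥ 9; Airline 2: 13 ≥ 9). Airline 1 gets 13.
Both Hub B is a pure NE (Airline 1: 11 ≥ 10; Airline 2: 8 ≥ 5). Airline 1 gets 11.
Every other cell has a profitable deviation for at least one player. Highest of {13, 11} is 13.

13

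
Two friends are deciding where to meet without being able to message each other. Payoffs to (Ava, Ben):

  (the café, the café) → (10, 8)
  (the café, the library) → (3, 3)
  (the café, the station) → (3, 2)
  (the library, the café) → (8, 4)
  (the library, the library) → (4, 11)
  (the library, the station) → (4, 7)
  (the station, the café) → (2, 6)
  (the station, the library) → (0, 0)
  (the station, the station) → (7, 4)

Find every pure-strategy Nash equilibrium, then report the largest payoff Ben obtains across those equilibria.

Both the café is a pure NE (Ava: 10 ≥ 8; Ben: 8 ≥ 3). Ben gets 8.
Both the library is a pure NE (Ava: 4 ≥ 3; Ben: 11 ≥ 7). Ben gets 11.
Every other cell has a profitable deviation for at least one player. Highest of {8, 11} is 11.

11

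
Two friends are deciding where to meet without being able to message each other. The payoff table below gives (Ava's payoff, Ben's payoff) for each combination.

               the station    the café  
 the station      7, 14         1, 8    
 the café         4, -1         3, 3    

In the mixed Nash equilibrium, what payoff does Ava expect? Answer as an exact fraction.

Ben mixes with probability q on the station, chosen so Ava is indifferent: 7q + 1(1−q) = 4q + 3(1−q) gives q = 2/5.
Ava's expected payoff (from either row, since indifferent) is 7·2/5 + 1·3/5 = 17/5.

17/5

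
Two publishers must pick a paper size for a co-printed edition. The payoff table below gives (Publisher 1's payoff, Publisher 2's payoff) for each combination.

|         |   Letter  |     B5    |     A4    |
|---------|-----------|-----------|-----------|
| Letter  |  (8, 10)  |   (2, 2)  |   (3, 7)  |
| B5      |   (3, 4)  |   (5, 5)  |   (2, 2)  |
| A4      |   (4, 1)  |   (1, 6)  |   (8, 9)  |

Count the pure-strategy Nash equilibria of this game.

3

Both Letter: Publisher 1 gets 8 (best alternative 4); Publisher 2 gets 10 (best alternative 7). Neither deviates — NE.
Both B5: Publisher 1 gets 5 (best alternative 2); Publisher 2 gets 5 (best alternative 4). Neither deviates — NE.
Both A4: Publisher 1 gets 8 (best alternative 3); Publisher 2 gets 9 (best alternative 6). Neither deviates — NE.
(A4, B5) is not a NE: Publisher 1 would switch to B5 (5 > 1).
No other cell survives both best-response checks, so there are 3 pure NE.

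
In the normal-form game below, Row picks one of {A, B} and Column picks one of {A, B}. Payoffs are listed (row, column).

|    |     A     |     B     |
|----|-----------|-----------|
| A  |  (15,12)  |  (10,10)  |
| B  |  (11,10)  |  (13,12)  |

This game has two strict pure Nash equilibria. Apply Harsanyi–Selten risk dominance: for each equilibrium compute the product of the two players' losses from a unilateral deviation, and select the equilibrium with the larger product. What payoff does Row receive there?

15

At both A: Row loses 15 − 11 = 4 by deviating; Column loses 12 − 10 = 2. Product = 4·2 = 8.
At both B: Row loses 13 − 10 = 3 by deviating; Column loses 12 − 10 = 2. Product = 3·2 = 6.
8 > 6, so both A is risk-dominant. Row's payoff there is 15.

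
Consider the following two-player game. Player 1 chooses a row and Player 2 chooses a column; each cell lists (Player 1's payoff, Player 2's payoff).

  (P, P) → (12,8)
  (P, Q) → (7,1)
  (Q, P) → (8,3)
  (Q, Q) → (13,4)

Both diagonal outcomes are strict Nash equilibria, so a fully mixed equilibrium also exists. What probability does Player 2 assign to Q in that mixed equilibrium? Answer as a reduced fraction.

2/5

Player 2's mix q on P must make Player 1 indifferent between P and Q.
Player 1's payoff from P: 12q + 7(1−q). From Q: 8q + 13(1−q).
Set equal: 4q = 6(1−q) → q = 6/10 = 3/5.
Probability on Q is 1 − 3/5 = 2/5.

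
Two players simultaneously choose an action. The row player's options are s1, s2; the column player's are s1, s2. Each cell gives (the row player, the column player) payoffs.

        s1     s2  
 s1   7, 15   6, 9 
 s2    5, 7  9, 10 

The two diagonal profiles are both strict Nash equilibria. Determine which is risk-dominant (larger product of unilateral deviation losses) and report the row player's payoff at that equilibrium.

7

At both s1: the row player loses 7 − 5 = 2 by deviating; the column player loses 15 − 9 = 6. Product = 2·6 = 12.
At both s2: the row player loses 9 − 6 = 3 by deviating; the column player loses 10 − 7 = 3. Product = 3·3 = 9.
12 > 9, so both s1 is risk-dominant. The row player's payoff there is 7.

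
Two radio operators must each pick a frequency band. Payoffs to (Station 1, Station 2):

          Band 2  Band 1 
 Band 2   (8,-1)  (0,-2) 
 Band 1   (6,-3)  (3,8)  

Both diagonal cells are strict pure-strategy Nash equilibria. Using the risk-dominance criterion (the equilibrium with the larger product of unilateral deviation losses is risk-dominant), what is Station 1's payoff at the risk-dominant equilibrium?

At both Band 2: Station 1 loses 8 − 6 = 2 by deviating; Station 2 loses -1 − (-2) = 1. Product = 2·1 = 2.
At both Band 1: Station 1 loses 3 − 0 = 3 by deviating; Station 2 loses 8 − (-3) = 11. Product = 3·11 = 33.
33 > 2, so both Band 1 is risk-dominant. Station 1's payoff there is 3.

3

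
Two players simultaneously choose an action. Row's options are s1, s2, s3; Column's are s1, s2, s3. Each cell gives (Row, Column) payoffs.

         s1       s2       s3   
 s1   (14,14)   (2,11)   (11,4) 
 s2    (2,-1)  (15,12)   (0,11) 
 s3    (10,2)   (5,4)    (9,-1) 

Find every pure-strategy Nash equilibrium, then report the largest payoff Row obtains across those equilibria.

15

Both s1 is a pure NE (Row: 14 ≥ 10; Column: 14 ≥ 11). Row gets 14.
Both s2 is a pure NE (Row: 15 ≥ 5; Column: 12 ≥ 11). Row gets 15.
Every other cell has a profitable deviation for at least one player. Highest of {14, 15} is 15.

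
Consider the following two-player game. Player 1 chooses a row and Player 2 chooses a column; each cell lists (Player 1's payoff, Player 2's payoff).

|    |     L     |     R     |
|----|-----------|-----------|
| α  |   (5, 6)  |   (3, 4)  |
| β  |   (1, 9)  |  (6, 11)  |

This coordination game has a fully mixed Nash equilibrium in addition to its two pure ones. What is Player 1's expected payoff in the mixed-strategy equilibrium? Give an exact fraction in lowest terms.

Player 2 mixes with probability q on L, chosen so Player 1 is indifferent: 5q + 3(1−q) = 1q + 6(1−q) gives q = 3/7.
Player 1's expected payoff (from either row, since indifferent) is 5·3/7 + 3·4/7 = 27/7.

27/7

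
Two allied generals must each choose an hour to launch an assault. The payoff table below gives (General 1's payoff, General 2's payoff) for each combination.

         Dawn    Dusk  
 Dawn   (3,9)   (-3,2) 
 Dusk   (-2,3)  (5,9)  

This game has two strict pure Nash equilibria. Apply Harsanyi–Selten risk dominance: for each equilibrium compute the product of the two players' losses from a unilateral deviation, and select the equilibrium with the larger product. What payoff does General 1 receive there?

At both Dawn: General 1 loses 3 − (-2) = 5 by deviating; General 2 loses 9 − 2 = 7. Product = 5·7 = 35.
At both Dusk: General 1 loses 5 − (-3) = 8 by deviating; General 2 loses 9 − 3 = 6. Product = 8·6 = 48.
48 > 35, so both Dusk is risk-dominant. General 1's payoff there is 5.

5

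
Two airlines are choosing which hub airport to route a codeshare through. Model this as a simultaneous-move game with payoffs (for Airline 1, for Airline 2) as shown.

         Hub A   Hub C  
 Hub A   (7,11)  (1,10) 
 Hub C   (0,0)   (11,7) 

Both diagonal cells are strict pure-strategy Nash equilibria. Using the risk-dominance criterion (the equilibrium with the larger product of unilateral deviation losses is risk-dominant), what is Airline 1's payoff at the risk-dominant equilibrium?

At both Hub A: Airline 1 loses 7 − 0 = 7 by deviating; Airline 2 loses 11 − 10 = 1. Product = 7·1 = 7.
At both Hub C: Airline 1 loses 11 − 1 = 10 by deviating; Airline 2 loses 7 − 0 = 7. Product = 10·7 = 70.
70 > 7, so both Hub C is risk-dominant. Airline 1's payoff there is 11.

11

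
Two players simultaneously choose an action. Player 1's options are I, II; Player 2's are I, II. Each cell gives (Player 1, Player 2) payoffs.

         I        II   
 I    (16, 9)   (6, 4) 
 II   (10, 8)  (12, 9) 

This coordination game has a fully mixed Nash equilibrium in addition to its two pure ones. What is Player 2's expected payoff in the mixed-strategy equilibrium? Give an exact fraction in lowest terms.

Player 1 mixes with probability p on I, chosen so Player 2 is indifferent: 9p + 8(1−p) = 4p + 9(1−p) gives p = 1/6.
Player 2's expected payoff is 9·1/6 + 8·5/6 = 49/6.

49/6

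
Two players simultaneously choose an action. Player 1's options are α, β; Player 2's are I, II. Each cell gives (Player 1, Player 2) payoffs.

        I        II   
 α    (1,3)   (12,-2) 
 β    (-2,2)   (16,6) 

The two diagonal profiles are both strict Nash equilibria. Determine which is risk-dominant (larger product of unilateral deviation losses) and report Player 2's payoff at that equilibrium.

6

At (α, I): Player 1 loses 1 − (-2) = 3 by deviating; Player 2 loses 3 − (-2) = 5. Product = 3·5 = 15.
At (β, II): Player 1 loses 16 − 12 = 4 by deviating; Player 2 loses 6 − 2 = 4. Product = 4·4 = 16.
16 > 15, so (β, II) is risk-dominant. Player 2's payoff there is 6.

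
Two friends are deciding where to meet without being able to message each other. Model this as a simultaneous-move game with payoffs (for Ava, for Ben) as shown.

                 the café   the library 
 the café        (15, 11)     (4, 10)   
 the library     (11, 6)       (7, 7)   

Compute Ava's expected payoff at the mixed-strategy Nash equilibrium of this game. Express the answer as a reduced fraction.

61/7

Ben mixes with probability q on the café, chosen so Ava is indifferent: 15q + 4(1−q) = 11q + 7(1−q) gives q = 3/7.
Ava's expected payoff (from either row, since indifferent) is 15·3/7 + 4·4/7 = 61/7.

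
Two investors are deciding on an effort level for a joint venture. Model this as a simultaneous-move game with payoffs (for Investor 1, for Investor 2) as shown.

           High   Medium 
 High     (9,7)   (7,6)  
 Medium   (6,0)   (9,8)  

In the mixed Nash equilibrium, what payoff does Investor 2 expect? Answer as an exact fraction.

Investor 1 mixes with probability p on High, chosen so Investor 2 is indifferent: 7p + 0(1−p) = 6p + 8(1−p) gives p = 8/9.
Investor 2's expected payoff is 7·8/9 + 0·1/9 = 56/9.

56/9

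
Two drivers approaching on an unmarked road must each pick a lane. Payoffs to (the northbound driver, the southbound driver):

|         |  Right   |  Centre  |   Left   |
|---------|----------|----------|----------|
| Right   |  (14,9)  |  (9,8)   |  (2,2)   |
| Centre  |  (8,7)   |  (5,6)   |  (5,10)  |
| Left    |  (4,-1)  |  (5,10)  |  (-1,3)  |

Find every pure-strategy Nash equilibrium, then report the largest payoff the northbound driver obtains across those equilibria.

Both Right is a pure NE (the northbound driver: 14 ≥ 8; the southbound driver: 9 ≥ 8). The northbound driver gets 14.
(Centre, Left) is a pure NE (the northbound driver: 5 ≥ 2; the southbound driver: 10 ≥ 7). The northbound driver gets 5.
Every other cell has a profitable deviation for at least one player. Highest of {14, 5} is 14.

14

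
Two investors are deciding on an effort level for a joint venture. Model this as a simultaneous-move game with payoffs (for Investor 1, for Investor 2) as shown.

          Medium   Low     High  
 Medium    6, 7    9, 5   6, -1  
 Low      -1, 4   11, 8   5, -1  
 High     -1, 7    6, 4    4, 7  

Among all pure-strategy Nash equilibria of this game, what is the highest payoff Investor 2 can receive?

Both Medium is a pure NE (Investor 1: 6 ≥ -1; Investor 2: 7 ≥ 5). Investor 2 gets 7.
Both Low is a pure NE (Investor 1: 11 ≥ 9; Investor 2: 8 ≥ 4). Investor 2 gets 8.
Every other cell has a profitable deviation for at least one player. Highest of {7, 8} is 8.

8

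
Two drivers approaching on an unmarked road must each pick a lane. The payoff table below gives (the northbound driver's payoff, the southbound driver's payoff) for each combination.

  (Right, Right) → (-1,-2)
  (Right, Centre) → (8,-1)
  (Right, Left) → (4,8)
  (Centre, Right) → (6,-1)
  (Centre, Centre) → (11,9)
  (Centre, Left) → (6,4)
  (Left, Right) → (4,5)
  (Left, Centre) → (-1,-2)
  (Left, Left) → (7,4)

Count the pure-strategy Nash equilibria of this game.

Both Centre: the northbound driver gets 11 (best alternative 8); the southbound driver gets 9 (best alternative 4). Neither deviates — NE.
Both Left is not a NE: the southbound driver would switch to Right (5 > 4).
No other cell survives both best-response checks, so there is 1 pure NE.

1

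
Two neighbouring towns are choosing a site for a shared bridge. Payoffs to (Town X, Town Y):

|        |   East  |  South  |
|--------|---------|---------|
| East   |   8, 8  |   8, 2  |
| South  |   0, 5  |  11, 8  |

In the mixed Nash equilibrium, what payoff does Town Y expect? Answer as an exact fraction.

Town X mixes with probability p on East, chosen so Town Y is indifferent: 8p + 5(1−p) = 2p + 8(1−p) gives p = 1/3.
Town Y's expected payoff is 8·1/3 + 5·2/3 = 6.

6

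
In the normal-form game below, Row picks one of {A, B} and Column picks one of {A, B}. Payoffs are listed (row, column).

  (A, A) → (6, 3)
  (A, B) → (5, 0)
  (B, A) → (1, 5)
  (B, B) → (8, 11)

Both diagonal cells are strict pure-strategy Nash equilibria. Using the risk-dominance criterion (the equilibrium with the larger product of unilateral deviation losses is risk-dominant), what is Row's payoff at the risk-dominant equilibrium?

8

At both A: Row loses 6 − 1 = 5 by deviating; Column loses 3 − 0 = 3. Product = 5·3 = 15.
At both B: Row loses 8 − 5 = 3 by deviating; Column loses 11 − 5 = 6. Product = 3·6 = 18.
18 > 15, so both B is risk-dominant. Row's payoff there is 8.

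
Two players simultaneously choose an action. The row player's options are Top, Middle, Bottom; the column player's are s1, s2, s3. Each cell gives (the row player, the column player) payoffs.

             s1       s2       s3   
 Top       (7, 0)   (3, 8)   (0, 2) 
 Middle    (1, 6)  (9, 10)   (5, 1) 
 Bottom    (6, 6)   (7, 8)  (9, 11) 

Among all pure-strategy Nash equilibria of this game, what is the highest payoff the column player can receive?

(Middle, s2) is a pure NE (the row player: 9 ≥ 7; the column player: 10 ≥ 6). The column player gets 10.
(Bottom, s3) is a pure NE (the row player: 9 ≥ 5; the column player: 11 ≥ 8). The column player gets 11.
Every other cell has a profitable deviation for at least one player. Highest of {10, 11} is 11.

11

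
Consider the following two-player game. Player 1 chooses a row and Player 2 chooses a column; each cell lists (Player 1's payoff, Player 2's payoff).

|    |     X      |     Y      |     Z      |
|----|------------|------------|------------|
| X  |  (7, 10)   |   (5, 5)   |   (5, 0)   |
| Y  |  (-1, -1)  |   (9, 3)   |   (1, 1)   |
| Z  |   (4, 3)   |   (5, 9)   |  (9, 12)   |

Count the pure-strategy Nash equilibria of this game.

Both X: Player 1 gets 7 (best alternative 4); Player 2 gets 10 (best alternative 5). Neither deviates — NE.
Both Y: Player 1 gets 9 (best alternative 5); Player 2 gets 3 (best alternative 1). Neither deviates — NE.
Both Z: Player 1 gets 9 (best alternative 5); Player 2 gets 12 (best alternative 9). Neither deviates — NE.
(X, Y) is not a NE: Player 1 would switch to Y (9 > 5).
No other cell survives both best-response checks, so there are 3 pure NE.

3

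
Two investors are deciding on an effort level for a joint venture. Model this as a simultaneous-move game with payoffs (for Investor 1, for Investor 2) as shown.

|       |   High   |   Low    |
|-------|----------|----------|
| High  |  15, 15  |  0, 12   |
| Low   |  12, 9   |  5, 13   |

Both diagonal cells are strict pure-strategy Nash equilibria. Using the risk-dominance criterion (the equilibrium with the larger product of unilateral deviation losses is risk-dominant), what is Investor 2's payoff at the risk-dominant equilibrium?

13

At both High: Investor 1 loses 15 − 12 = 3 by deviating; Investor 2 loses 15 − 12 = 3. Product = 3·3 = 9.
At both Low: Investor 1 loses 5 − 0 = 5 by deviating; Investor 2 loses 13 − 9 = 4. Product = 5·4 = 20.
20 > 9, so both Low is risk-dominant. Investor 2's payoff there is 13.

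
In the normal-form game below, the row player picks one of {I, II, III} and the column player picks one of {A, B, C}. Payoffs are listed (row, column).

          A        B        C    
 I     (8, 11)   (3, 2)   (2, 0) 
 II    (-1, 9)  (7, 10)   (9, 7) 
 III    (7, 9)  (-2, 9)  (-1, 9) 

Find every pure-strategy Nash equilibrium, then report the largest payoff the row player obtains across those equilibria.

8

(I, A) is a pure NE (the row player: 8 ≥ 7; the column player: 11 ≥ 2). The row player gets 8.
(II, B) is a pure NE (the row player: 7 ≥ 3; the column player: 10 ≥ 9). The row player gets 7.
Every other cell has a profitable deviation for at least one player. Highest of {8, 7} is 8.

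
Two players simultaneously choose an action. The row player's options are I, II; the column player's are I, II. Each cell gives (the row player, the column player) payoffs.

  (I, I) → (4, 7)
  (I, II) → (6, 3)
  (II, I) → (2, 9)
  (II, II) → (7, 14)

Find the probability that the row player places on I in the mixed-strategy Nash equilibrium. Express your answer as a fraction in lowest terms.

5/9

The row player's mix p on I must make the column player indifferent between I and II.
The column player's payoff from I: 7p + 9(1−p). From II: 3p + 14(1−p).
Set equal: 4p = 5(1−p) → p = 5/9.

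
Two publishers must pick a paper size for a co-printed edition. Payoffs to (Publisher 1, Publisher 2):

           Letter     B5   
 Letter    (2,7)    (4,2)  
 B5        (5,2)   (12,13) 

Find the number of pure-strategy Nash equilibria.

Both B5: Publisher 1 gets 12 (best alternative 4); Publisher 2 gets 13 (best alternative 2). Neither deviates — NE.
Both Letter is not a NE: Publisher 1 would switch to B5 (5 > 2).
No other cell survives both best-response checks, so there is 1 pure NE.

1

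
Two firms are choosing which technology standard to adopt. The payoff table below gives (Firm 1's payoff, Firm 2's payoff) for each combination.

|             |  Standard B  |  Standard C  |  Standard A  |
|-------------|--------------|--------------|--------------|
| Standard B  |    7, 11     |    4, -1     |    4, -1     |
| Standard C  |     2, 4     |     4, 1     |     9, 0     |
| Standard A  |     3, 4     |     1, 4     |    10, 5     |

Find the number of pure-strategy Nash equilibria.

Both Standard B: Firm 1 gets 7 (best alternative 3); Firm 2 gets 11 (best alternative -1). Neither deviates — NE.
Both Standard A: Firm 1 gets 10 (best alternative 9); Firm 2 gets 5 (best alternative 4). Neither deviates — NE.
Both Standard C is not a NE: Firm 2 would switch to Standard B (4 > 1).
No other cell survives both best-response checks, so there are 2 pure NE.

2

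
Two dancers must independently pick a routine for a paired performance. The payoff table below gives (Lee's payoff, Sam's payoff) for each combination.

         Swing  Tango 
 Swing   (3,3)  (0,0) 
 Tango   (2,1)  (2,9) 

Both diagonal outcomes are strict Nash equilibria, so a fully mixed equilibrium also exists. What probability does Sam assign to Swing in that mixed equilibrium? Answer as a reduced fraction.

2/3

Sam's mix q on Swing must make Lee indifferent between Swing and Tango.
Lee's payoff from Swing: 3q + 0(1−q). From Tango: 2q + 2(1−q).
Set equal: 1q = 2(1−q) → q = 2/3.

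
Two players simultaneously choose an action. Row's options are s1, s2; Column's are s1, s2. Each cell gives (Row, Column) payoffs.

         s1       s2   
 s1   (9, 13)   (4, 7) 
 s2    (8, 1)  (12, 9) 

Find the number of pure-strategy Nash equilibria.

Both s1: Row gets 9 (best alternative 8); Column gets 13 (best alternative 7). Neither deviates — NE.
Both s2: Row gets 12 (best alternative 4); Column gets 9 (best alternative 1). Neither deviates — NE.
(s2, s1) is not a NE: Row would switch to s1 (9 > 8).
No other cell survives both best-response checks, so there are 2 pure NE.

2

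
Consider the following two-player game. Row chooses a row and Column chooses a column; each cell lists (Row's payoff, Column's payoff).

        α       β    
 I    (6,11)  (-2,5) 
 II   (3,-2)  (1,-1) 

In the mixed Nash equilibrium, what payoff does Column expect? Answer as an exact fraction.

Row mixes with probability p on I, chosen so Column is indifferent: 11p + (-2)(1−p) = 5p + (-1)(1−p) gives p = 1/7.
Column's expected payoff is 11·1/7 + (-2)·6/7 = -1/7.

-1/7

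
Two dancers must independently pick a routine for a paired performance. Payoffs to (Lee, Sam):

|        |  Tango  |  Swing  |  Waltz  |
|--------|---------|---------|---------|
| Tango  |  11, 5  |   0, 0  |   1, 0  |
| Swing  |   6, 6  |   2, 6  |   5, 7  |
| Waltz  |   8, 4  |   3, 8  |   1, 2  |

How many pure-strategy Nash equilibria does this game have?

Both Tango: Lee gets 11 (best alternative 8); Sam gets 5 (best alternative 0). Neither deviates — NE.
(Swing, Waltz): Lee gets 5 (best alternative 1); Sam gets 7 (best alternative 6). Neither deviates — NE.
(Waltz, Swing): Lee gets 3 (best alternative 2); Sam gets 8 (best alternative 4). Neither deviates — NE.
Both Swing is not a NE: Lee would switch to Waltz (3 > 2).
No other cell survives both best-response checks, so there are 3 pure NE.

3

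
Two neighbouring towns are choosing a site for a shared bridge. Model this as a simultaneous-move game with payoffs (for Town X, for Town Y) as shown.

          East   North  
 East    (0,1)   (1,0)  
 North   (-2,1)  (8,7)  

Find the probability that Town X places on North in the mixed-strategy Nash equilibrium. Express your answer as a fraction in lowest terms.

1/7

Town X's mix p on East must make Town Y indifferent between East and North.
Town Y's payoff from East: 1p + 1(1−p). From North: 0p + 7(1−p).
Set equal: 1p = 6(1−p) → p = 6/7.
Probability on North is 1 − 6/7 = 1/7.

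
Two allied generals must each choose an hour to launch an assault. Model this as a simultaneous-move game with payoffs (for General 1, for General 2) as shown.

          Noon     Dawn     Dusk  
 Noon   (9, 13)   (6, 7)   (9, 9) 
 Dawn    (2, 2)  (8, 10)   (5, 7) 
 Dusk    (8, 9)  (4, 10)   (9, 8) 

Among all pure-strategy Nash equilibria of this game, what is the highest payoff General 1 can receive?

Both Noon is a pure NE (General 1: 9 ≥ 8; General 2: 13 ≥ 9). General 1 gets 9.
Both Dawn is a pure NE (General 1: 8 ≥ 6; General 2: 10 ≥ 7). General 1 gets 8.
Every other cell has a profitable deviation for at least one player. Highest of {9, 8} is 9.

9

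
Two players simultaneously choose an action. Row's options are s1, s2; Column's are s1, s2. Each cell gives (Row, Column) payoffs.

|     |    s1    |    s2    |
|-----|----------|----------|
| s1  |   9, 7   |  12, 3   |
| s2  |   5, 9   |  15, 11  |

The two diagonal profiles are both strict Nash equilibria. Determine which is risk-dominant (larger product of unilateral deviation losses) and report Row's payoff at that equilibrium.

At both s1: Row loses 9 − 5 = 4 by deviating; Column loses 7 − 3 = 4. Product = 4·4 = 16.
At both s2: Row loses 15 − 12 = 3 by deviating; Column loses 11 − 9 = 2. Product = 3·2 = 6.
16 > 6, so both s1 is risk-dominant. Row's payoff there is 9.

9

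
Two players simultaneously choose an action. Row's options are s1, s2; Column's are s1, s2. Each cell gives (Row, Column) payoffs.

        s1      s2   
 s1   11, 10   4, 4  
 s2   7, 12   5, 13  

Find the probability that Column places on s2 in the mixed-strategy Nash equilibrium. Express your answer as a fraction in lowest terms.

4/5

Column's mix q on s1 must make Row indifferent between s1 and s2.
Row's payoff from s1: 11q + 4(1−q). From s2: 7q + 5(1−q).
Set equal: 4q = 1(1−q) → q = 1/5.
Probability on s2 is 1 − 1/5 = 4/5.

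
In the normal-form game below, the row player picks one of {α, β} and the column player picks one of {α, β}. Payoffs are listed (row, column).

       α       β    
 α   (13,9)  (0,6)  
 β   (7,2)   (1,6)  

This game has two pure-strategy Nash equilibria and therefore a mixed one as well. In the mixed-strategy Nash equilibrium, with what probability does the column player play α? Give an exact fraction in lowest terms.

1/7

The column player's mix q on α must make the row player indifferent between α and β.
The row player's payoff from α: 13q + 0(1−q). From β: 7q + 1(1−q).
Set equal: 6q = 1(1−q) → q = 1/7.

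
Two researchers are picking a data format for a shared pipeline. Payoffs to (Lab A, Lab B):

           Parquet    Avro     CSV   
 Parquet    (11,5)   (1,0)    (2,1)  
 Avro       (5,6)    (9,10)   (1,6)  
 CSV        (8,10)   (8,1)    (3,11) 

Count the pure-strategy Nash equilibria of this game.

Both Parquet: Lab A gets 11 (best alternative 8); Lab B gets 5 (best alternative 1). Neither deviates — NE.
Both Avro: Lab A gets 9 (best alternative 8); Lab B gets 10 (best alternative 6). Neither deviates — NE.
Both CSV: Lab A gets 3 (best alternative 2); Lab B gets 11 (best alternative 10). Neither deviates — NE.
(CSV, Parquet) is not a NE: Lab A would switch to Parquet (11 > 8).
No other cell survives both best-response checks, so there are 3 pure NE.

3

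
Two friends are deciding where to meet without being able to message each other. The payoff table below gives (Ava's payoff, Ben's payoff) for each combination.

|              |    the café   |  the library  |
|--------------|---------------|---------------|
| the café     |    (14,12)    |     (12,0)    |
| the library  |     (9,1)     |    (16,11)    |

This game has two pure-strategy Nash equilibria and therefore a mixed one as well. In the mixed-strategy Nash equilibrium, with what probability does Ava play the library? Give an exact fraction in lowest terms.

6/11

Ava's mix p on the café must make Ben indifferent between the café and the library.
Ben's payoff from the café: 12p + 1(1−p). From the library: 0p + 11(1−p).
Set equal: 12p = 10(1−p) → p = 10/22 = 5/11.
Probability on the library is 1 − 5/11 = 6/11.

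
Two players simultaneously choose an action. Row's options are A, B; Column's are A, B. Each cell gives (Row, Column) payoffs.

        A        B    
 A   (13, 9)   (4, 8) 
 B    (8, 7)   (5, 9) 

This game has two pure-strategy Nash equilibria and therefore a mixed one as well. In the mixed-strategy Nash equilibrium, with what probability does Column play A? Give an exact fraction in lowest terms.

1/6

Column's mix q on A must make Row indifferent between A and B.
Row's payoff from A: 13q + 4(1−q). From B: 8q + 5(1−q).
Set equal: 5q = 1(1−q) → q = 1/6.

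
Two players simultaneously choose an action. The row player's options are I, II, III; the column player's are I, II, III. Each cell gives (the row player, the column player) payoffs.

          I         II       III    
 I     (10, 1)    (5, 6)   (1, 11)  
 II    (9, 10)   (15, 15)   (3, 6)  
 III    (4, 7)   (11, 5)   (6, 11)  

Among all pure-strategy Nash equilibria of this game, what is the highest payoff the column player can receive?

Both II is a pure NE (the row player: 15 ≥ 11; the column player: 15 ≥ 10). The column player gets 15.
Both III is a pure NE (the row player: 6 ≥ 3; the column player: 11 ≥ 7). The column player gets 11.
Every other cell has a profitable deviation for at least one player. Highest of {15, 11} is 15.

15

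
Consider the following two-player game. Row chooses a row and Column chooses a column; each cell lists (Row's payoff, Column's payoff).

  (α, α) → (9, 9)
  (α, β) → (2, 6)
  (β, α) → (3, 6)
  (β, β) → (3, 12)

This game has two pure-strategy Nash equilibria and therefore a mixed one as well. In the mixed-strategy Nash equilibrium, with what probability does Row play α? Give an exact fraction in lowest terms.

Row's mix p on α must make Column indifferent between α and β.
Column's payoff from α: 9p + 6(1−p). From β: 6p + 12(1−p).
Set equal: 3p = 6(1−p) → p = 6/9 = 2/3.

2/3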